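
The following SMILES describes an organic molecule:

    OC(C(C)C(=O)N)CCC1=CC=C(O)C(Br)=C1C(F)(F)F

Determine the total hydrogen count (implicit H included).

Walk through each heavy atom and fill implicit hydrogens from standard valence (C 4, N 3, O 2, S 2, halogen 1):
  atom 1: O, bond orders sum to 1 (valence 2) → 1 H
  atom 2: C, bond orders sum to 3 (valence 4) → 1 H
  atom 3: C, bond orders sum to 3 (valence 4) → 1 H
  atom 4: C, bond orders sum to 1 (valence 4) → 3 H
  atom 5: C, bond orders sum to 4 (valence 4) → 0 H
  atom 6: O, bond orders sum to 2 (valence 2) → 0 H
  atom 7: N, bond orders sum to 1 (valence 3) → 2 H
  atom 8: C, bond orders sum to 2 (valence 4) → 2 H
  atom 9: C, bond orders sum to 2 (valence 4) → 2 H
  atom 10: C, bond orders sum to 4 (valence 4) → 0 H
  atom 11: C, bond orders sum to 3 (valence 4) → 1 H
  atom 12: C, bond orders sum to 3 (valence 4) → 1 H
  atom 13: C, bond orders sum to 4 (valence 4) → 0 H
  atom 14: O, bond orders sum to 1 (valence 2) → 1 H
  atom 15: C, bond orders sum to 4 (valence 4) → 0 H
  atom 16: Br (halogen, monovalent) → 0 H
  atom 17: C, bond orders sum to 4 (valence 4) → 0 H
  atom 18: C, bond orders sum to 4 (valence 4) → 0 H
  atom 19: F (halogen, monovalent) → 0 H
  atom 20: F (halogen, monovalent) → 0 H
  atom 21: F (halogen, monovalent) → 0 H
Total hydrogens: 15.

15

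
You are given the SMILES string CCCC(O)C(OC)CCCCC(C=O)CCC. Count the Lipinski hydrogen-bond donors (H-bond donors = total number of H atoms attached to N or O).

Donors: find every N or O and count the H atoms it carries.
  atom 5 (O): bond orders sum to 1 → 1 H
  atom 7 (O): bond orders sum to 2 → 0 H
  atom 15 (O): bond orders sum to 2 → 0 H
Lipinski HBD = 1.

1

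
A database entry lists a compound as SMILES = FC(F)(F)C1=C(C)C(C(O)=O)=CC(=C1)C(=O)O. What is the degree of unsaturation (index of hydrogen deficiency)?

Degree of unsaturation = (number of rings) + (number of π bonds).
Ring closures in the SMILES: 1.
π bonds: 5 double bonds (each 1 DoU) → 5 DoU from unsaturation.
Total DoU = 1 + 5 = 6.

6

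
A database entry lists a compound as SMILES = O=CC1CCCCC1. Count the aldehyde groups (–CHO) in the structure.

1

The aldehyde motif appears at heavy-atom position 2 in the SMILES.
Aldehyde count: 1.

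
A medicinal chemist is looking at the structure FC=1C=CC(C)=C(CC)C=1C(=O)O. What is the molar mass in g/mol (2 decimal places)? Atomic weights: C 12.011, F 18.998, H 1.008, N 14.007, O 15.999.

First, the molecular formula is C10H11FO2 (counting implicit H from valence).
  C: 10 × 12.011 = 120.110
  F: 1 × 18.998 = 18.998
  H: 11 × 1.008 = 11.088
  O: 2 × 15.999 = 31.998
Sum: 10×12.011 + 1×18.998 + 11×1.008 + 2×15.999 = 182.194 → 182.19 g/mol.

182.19 g/mol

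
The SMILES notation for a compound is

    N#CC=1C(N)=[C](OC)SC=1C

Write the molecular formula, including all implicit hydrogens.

Walk through each heavy atom and fill implicit hydrogens from standard valence (C 4, N 3, O 2, S 2, halogen 1):
  atom 1: N, bond orders sum to 3 (valence 3) → 0 H
  atom 2: C, bond orders sum to 4 (valence 4) → 0 H
  atom 3: C, bond orders sum to 4 (valence 4) → 0 H
  atom 4: C, bond orders sum to 4 (valence 4) → 0 H
  atom 5: N, bond orders sum to 1 (valence 3) → 2 H
  atom 6: C with explicit H count 0
  atom 7: O, bond orders sum to 2 (valence 2) → 0 H
  atom 8: C, bond orders sum to 1 (valence 4) → 3 H
  atom 9: S, bond orders sum to 2 (valence 2) → 0 H
  atom 10: C, bond orders sum to 4 (valence 4) → 0 H
  atom 11: C, bond orders sum to 1 (valence 4) → 3 H
Totals → C:7, H:8, N:2, O:1, S:1.

C7H8N2OS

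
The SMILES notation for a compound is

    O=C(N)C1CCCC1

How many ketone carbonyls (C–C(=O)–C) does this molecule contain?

Scan the SMILES for the ketone motif — none present.
Groups that are present: 1 amide.

0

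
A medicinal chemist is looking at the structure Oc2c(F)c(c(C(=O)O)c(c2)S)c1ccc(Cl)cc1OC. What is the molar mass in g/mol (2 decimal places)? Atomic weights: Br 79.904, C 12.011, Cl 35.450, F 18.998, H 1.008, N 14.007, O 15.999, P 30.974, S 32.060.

328.74 g/mol

First, the molecular formula is C14H10ClFO4S (counting implicit H from valence).
  C: 14 × 12.011 = 168.154
  Cl: 1 × 35.450 = 35.450
  F: 1 × 18.998 = 18.998
  H: 10 × 1.008 = 10.080
  O: 4 × 15.999 = 63.996
  S: 1 × 32.060 = 32.060
Sum: 14×12.011 + 1×35.450 + 1×18.998 + 10×1.008 + 4×15.999 + 1×32.060 = 328.738 → 328.74 g/mol.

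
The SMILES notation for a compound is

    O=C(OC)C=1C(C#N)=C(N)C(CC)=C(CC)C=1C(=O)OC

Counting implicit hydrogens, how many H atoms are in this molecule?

Walk through each heavy atom and fill implicit hydrogens from standard valence (C 4, N 3, O 2, S 2, halogen 1):
  atom 1: O, bond orders sum to 2 (valence 2) → 0 H
  atom 2: C, bond orders sum to 4 (valence 4) → 0 H
  atom 3: O, bond orders sum to 2 (valence 2) → 0 H
  atom 4: C, bond orders sum to 1 (valence 4) → 3 H
  atom 5: C, bond orders sum to 4 (valence 4) → 0 H
  atom 6: C, bond orders sum to 4 (valence 4) → 0 H
  atom 7: C, bond orders sum to 4 (valence 4) → 0 H
  atom 8: N, bond orders sum to 3 (valence 3) → 0 H
  atom 9: C, bond orders sum to 4 (valence 4) → 0 H
  atom 10: N, bond orders sum to 1 (valence 3) → 2 H
  atom 11: C, bond orders sum to 4 (valence 4) → 0 H
  atom 12: C, bond orders sum to 2 (valence 4) → 2 H
  atom 13: C, bond orders sum to 1 (valence 4) → 3 H
  atom 14: C, bond orders sum to 4 (valence 4) → 0 H
  atom 15: C, bond orders sum to 2 (valence 4) → 2 H
  atom 16: C, bond orders sum to 1 (valence 4) → 3 H
  atom 17: C, bond orders sum to 4 (valence 4) → 0 H
  atom 18: C, bond orders sum to 4 (valence 4) → 0 H
  atom 19: O, bond orders sum to 2 (valence 2) → 0 H
  atom 20: O, bond orders sum to 2 (valence 2) → 0 H
  atom 21: C, bond orders sum to 1 (valence 4) → 3 H
Total hydrogens: 18.

18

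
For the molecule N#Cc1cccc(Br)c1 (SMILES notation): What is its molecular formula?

Walk through each heavy atom and fill implicit hydrogens from standard valence (C 4, N 3, O 2, S 2, halogen 1); for lowercase aromatic atoms, an aromatic c carries 1 H when it has two neighbours and 0 H with three, and aromatic n carries 0 H:
  atom 1: N, bond orders sum to 3 (valence 3) → 0 H
  atom 2: C, bond orders sum to 4 (valence 4) → 0 H
  atom 3: aromatic c, 3 neighbours → 0 H
  atom 4: aromatic c, 2 neighbours → 1 H
  atom 5: aromatic c, 2 neighbours → 1 H
  atom 6: aromatic c, 2 neighbours → 1 H
  atom 7: aromatic c, 3 neighbours → 0 H
  atom 8: Br (halogen, monovalent) → 0 H
  atom 9: aromatic c, 2 neighbours → 1 H
Totals → C:7, H:4, Br:1, N:1.

C7H4BrN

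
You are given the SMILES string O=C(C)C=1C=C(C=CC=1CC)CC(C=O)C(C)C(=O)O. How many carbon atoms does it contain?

16

Count every carbon token in the SMILES (each C, including those in ring-closure positions and inside branches).
Carbon count: 16.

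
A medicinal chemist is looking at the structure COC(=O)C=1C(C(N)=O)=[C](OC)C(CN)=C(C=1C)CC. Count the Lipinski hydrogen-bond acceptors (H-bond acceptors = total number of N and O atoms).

6

N atoms: 2; O atoms: 4.
Lipinski HBA = 2 + 4 = 6.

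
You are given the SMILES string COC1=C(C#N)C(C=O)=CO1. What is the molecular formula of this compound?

Walk through each heavy atom and fill implicit hydrogens from standard valence (C 4, N 3, O 2, S 2, halogen 1):
  atom 1: C, bond orders sum to 1 (valence 4) → 3 H
  atom 2: O, bond orders sum to 2 (valence 2) → 0 H
  atom 3: C, bond orders sum to 4 (valence 4) → 0 H
  atom 4: C, bond orders sum to 4 (valence 4) → 0 H
  atom 5: C, bond orders sum to 4 (valence 4) → 0 H
  atom 6: N, bond orders sum to 3 (valence 3) → 0 H
  atom 7: C, bond orders sum to 4 (valence 4) → 0 H
  atom 8: C, bond orders sum to 3 (valence 4) → 1 H
  atom 9: O, bond orders sum to 2 (valence 2) → 0 H
  atom 10: C, bond orders sum to 3 (valence 4) → 1 H
  atom 11: O, bond orders sum to 2 (valence 2) → 0 H
Totals → C:7, H:5, N:1, O:3.
In Hill order: C7H5NO3.

C7H5NO3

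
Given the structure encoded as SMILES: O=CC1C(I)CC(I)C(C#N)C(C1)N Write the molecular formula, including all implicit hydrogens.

C9H12I2N2O

Walk through each heavy atom and fill implicit hydrogens from standard valence (C 4, N 3, O 2, S 2, halogen 1):
  atom 1: O, bond orders sum to 2 (valence 2) → 0 H
  atom 2: C, bond orders sum to 3 (valence 4) → 1 H
  atom 3: C, bond orders sum to 3 (valence 4) → 1 H
  atom 4: C, bond orders sum to 3 (valence 4) → 1 H
  atom 5: I (halogen, monovalent) → 0 H
  atom 6: C, bond orders sum to 2 (valence 4) → 2 H
  atom 7: C, bond orders sum to 3 (valence 4) → 1 H
  atom 8: I (halogen, monovalent) → 0 H
  atom 9: C, bond orders sum to 3 (valence 4) → 1 H
  atom 10: C, bond orders sum to 4 (valence 4) → 0 H
  atom 11: N, bond orders sum to 3 (valence 3) → 0 H
  atom 12: C, bond orders sum to 3 (valence 4) → 1 H
  atom 13: C, bond orders sum to 2 (valence 4) → 2 H
  atom 14: N, bond orders sum to 1 (valence 3) → 2 H
Totals → C:9, H:12, I:2, N:2, O:1.
In Hill order: C9H12I2N2O.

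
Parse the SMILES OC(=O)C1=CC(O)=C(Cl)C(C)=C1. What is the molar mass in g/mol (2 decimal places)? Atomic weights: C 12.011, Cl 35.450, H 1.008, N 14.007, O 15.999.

First, the molecular formula is C8H7ClO3 (counting implicit H from valence).
  C: 8 × 12.011 = 96.088
  Cl: 1 × 35.450 = 35.450
  H: 7 × 1.008 = 7.056
  O: 3 × 15.999 = 47.997
Sum: 8×12.011 + 1×35.450 + 7×1.008 + 3×15.999 = 186.591 → 186.59 g/mol.

186.59 g/mol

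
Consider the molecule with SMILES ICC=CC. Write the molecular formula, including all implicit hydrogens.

C4H7I

Walk through each heavy atom and fill implicit hydrogens from standard valence (C 4, N 3, O 2, S 2, halogen 1):
  atom 1: I (halogen, monovalent) → 0 H
  atom 2: C, bond orders sum to 2 (valence 4) → 2 H
  atom 3: C, bond orders sum to 3 (valence 4) → 1 H
  atom 4: C, bond orders sum to 3 (valence 4) → 1 H
  atom 5: C, bond orders sum to 1 (valence 4) → 3 H
Totals → C:4, H:7, I:1.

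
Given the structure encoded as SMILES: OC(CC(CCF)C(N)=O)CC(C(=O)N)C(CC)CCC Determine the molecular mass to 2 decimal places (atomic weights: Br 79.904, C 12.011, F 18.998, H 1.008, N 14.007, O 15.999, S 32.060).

304.41 g/mol

First, the molecular formula is C15H29FN2O3 (counting implicit H from valence).
  C: 15 × 12.011 = 180.165
  F: 1 × 18.998 = 18.998
  H: 29 × 1.008 = 29.232
  N: 2 × 14.007 = 28.014
  O: 3 × 15.999 = 47.997
Sum: 15×12.011 + 1×18.998 + 29×1.008 + 2×14.007 + 3×15.999 = 304.406 → 304.41 g/mol.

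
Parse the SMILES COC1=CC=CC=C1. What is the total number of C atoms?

7

Count every carbon token in the SMILES (each C, including those in ring-closure positions and inside branches).
Carbon count: 7.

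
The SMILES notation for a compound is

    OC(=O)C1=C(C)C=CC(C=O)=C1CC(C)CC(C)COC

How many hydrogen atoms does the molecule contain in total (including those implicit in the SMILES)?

Walk through each heavy atom and fill implicit hydrogens from standard valence (C 4, N 3, O 2, S 2, halogen 1):
  atom 1: O, bond orders sum to 1 (valence 2) → 1 H
  atom 2: C, bond orders sum to 4 (valence 4) → 0 H
  atom 3: O, bond orders sum to 2 (valence 2) → 0 H
  atom 4: C, bond orders sum to 4 (valence 4) → 0 H
  atom 5: C, bond orders sum to 4 (valence 4) → 0 H
  atom 6: C, bond orders sum to 1 (valence 4) → 3 H
  atom 7: C, bond orders sum to 3 (valence 4) → 1 H
  atom 8: C, bond orders sum to 3 (valence 4) → 1 H
  atom 9: C, bond orders sum to 4 (valence 4) → 0 H
  atom 10: C, bond orders sum to 3 (valence 4) → 1 H
  atom 11: O, bond orders sum to 2 (valence 2) → 0 H
  atom 12: C, bond orders sum to 4 (valence 4) → 0 H
  atom 13: C, bond orders sum to 2 (valence 4) → 2 H
  atom 14: C, bond orders sum to 3 (valence 4) → 1 H
  atom 15: C, bond orders sum to 1 (valence 4) → 3 H
  atom 16: C, bond orders sum to 2 (valence 4) → 2 H
  atom 17: C, bond orders sum to 3 (valence 4) → 1 H
  atom 18: C, bond orders sum to 1 (valence 4) → 3 H
  atom 19: C, bond orders sum to 2 (valence 4) → 2 H
  atom 20: O, bond orders sum to 2 (valence 2) → 0 H
  atom 21: C, bond orders sum to 1 (valence 4) → 3 H
Total hydrogens: 24.

24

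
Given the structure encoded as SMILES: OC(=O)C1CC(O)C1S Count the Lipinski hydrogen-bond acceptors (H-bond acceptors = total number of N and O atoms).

N atoms: 0; O atoms: 3.
Lipinski HBA = 0 + 3 = 3.

3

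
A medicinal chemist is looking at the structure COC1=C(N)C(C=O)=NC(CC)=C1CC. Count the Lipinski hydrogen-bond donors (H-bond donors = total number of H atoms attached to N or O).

2

Donors: find every N or O and count the H atoms it carries.
  atom 2 (O): bond orders sum to 2 → 0 H
  atom 5 (N): bond orders sum to 1 → 2 H
  atom 8 (O): bond orders sum to 2 → 0 H
  atom 9 (N): bond orders sum to 3 → 0 H
Lipinski HBD = 2.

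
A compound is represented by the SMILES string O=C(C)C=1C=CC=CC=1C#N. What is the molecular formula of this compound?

Walk through each heavy atom and fill implicit hydrogens from standard valence (C 4, N 3, O 2, S 2, halogen 1):
  atom 1: O, bond orders sum to 2 (valence 2) → 0 H
  atom 2: C, bond orders sum to 4 (valence 4) → 0 H
  atom 3: C, bond orders sum to 1 (valence 4) → 3 H
  atom 4: C, bond orders sum to 4 (valence 4) → 0 H
  atom 5: C, bond orders sum to 3 (valence 4) → 1 H
  atom 6: C, bond orders sum to 3 (valence 4) → 1 H
  atom 7: C, bond orders sum to 3 (valence 4) → 1 H
  atom 8: C, bond orders sum to 3 (valence 4) → 1 H
  atom 9: C, bond orders sum to 4 (valence 4) → 0 H
  atom 10: C, bond orders sum to 4 (valence 4) → 0 H
  atom 11: N, bond orders sum to 3 (valence 3) → 0 H
Totals → C:9, H:7, N:1, O:1.

C9H7NO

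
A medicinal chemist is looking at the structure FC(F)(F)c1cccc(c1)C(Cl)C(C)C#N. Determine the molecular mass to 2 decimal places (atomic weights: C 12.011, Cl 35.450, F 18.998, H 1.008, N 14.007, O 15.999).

First, the molecular formula is C11H9ClF3N (counting implicit H from valence).
  C: 11 × 12.011 = 132.121
  Cl: 1 × 35.450 = 35.450
  F: 3 × 18.998 = 56.994
  H: 9 × 1.008 = 9.072
  N: 1 × 14.007 = 14.007
Sum: 11×12.011 + 1×35.450 + 3×18.998 + 9×1.008 + 1×14.007 = 247.644 → 247.64 g/mol.

247.64 g/mol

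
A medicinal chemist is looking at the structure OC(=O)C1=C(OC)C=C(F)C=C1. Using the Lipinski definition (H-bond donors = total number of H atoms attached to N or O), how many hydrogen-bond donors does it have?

1

Donors: find every N or O and count the H atoms it carries.
  atom 1 (O): bond orders sum to 1 → 1 H
  atom 3 (O): bond orders sum to 2 → 0 H
  atom 6 (O): bond orders sum to 2 → 0 H
Lipinski HBD = 1.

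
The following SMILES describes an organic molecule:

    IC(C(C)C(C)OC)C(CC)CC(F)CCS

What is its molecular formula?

C13H26FIOS

Walk through each heavy atom and fill implicit hydrogens from standard valence (C 4, N 3, O 2, S 2, halogen 1):
  atom 1: I (halogen, monovalent) → 0 H
  atom 2: C, bond orders sum to 3 (valence 4) → 1 H
  atom 3: C, bond orders sum to 3 (valence 4) → 1 H
  atom 4: C, bond orders sum to 1 (valence 4) → 3 H
  atom 5: C, bond orders sum to 3 (valence 4) → 1 H
  atom 6: C, bond orders sum to 1 (valence 4) → 3 H
  atom 7: O, bond orders sum to 2 (valence 2) → 0 H
  atom 8: C, bond orders sum to 1 (valence 4) → 3 H
  atom 9: C, bond orders sum to 3 (valence 4) → 1 H
  atom 10: C, bond orders sum to 2 (valence 4) → 2 H
  atom 11: C, bond orders sum to 1 (valence 4) → 3 H
  atom 12: C, bond orders sum to 2 (valence 4) → 2 H
  atom 13: C, bond orders sum to 3 (valence 4) → 1 H
  atom 14: F (halogen, monovalent) → 0 H
  atom 15: C, bond orders sum to 2 (valence 4) → 2 H
  atom 16: C, bond orders sum to 2 (valence 4) → 2 H
  atom 17: S, bond orders sum to 1 (valence 2) → 1 H
Totals → C:13, H:26, F:1, I:1, O:1, S:1.
In Hill order: C13H26FIOS.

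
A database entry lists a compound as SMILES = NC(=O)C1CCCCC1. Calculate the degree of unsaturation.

Degree of unsaturation = (number of rings) + (number of π bonds).
Ring closures in the SMILES: 1.
π bonds: 1 double bond (each 1 DoU) → 1 DoU from unsaturation.
Total DoU = 1 + 1 = 2.

2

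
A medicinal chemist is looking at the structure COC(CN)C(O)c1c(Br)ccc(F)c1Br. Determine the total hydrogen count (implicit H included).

Walk through each heavy atom and fill implicit hydrogens from standard valence (C 4, N 3, O 2, S 2, halogen 1); for lowercase aromatic atoms, an aromatic c carries 1 H when it has two neighbours and 0 H with three, and aromatic n carries 0 H:
  atom 1: C, bond orders sum to 1 (valence 4) → 3 H
  atom 2: O, bond orders sum to 2 (valence 2) → 0 H
  atom 3: C, bond orders sum to 3 (valence 4) → 1 H
  atom 4: C, bond orders sum to 2 (valence 4) → 2 H
  atom 5: N, bond orders sum to 1 (valence 3) → 2 H
  atom 6: C, bond orders sum to 3 (valence 4) → 1 H
  atom 7: O, bond orders sum to 1 (valence 2) → 1 H
  atom 8: aromatic c, 3 neighbours → 0 H
  atom 9: aromatic c, 3 neighbours → 0 H
  atom 10: Br (halogen, monovalent) → 0 H
  atom 11: aromatic c, 2 neighbours → 1 H
  atom 12: aromatic c, 2 neighbours → 1 H
  atom 13: aromatic c, 3 neighbours → 0 H
  atom 14: F (halogen, monovalent) → 0 H
  atom 15: aromatic c, 3 neighbours → 0 H
  atom 16: Br (halogen, monovalent) → 0 H
Total hydrogens: 12.

12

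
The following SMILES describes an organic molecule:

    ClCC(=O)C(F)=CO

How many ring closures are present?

0

In SMILES, each pair of matching ring-closure digits denotes one ring-closing bond; the number of such bonds equals the number of independent rings.
Ring-closure bonds here: 0.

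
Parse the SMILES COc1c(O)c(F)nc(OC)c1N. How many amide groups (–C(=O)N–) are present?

0

Scan the SMILES for the amide motif — none present.
Groups that are present: 2 ether, 1 hydroxyl, 1 primary amine.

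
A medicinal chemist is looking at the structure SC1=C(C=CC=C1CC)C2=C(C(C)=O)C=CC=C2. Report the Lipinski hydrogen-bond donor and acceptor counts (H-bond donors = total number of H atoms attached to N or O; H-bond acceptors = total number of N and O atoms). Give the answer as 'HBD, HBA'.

Donors: find every N or O and count the H atoms it carries.
  atom 14 (O): bond orders sum to 2 → 0 H
Lipinski HBD = 0.
Acceptors: N atoms = 0, O atoms = 1 → HBA = 1.

0, 1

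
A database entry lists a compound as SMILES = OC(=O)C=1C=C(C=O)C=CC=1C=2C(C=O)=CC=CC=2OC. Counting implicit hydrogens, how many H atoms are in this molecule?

Walk through each heavy atom and fill implicit hydrogens from standard valence (C 4, N 3, O 2, S 2, halogen 1):
  atom 1: O, bond orders sum to 1 (valence 2) → 1 H
  atom 2: C, bond orders sum to 4 (valence 4) → 0 H
  atom 3: O, bond orders sum to 2 (valence 2) → 0 H
  atom 4: C, bond orders sum to 4 (valence 4) → 0 H
  atom 5: C, bond orders sum to 3 (valence 4) → 1 H
  atom 6: C, bond orders sum to 4 (valence 4) → 0 H
  atom 7: C, bond orders sum to 3 (valence 4) → 1 H
  atom 8: O, bond orders sum to 2 (valence 2) → 0 H
  atom 9: C, bond orders sum to 3 (valence 4) → 1 H
  atom 10: C, bond orders sum to 3 (valence 4) → 1 H
  atom 11: C, bond orders sum to 4 (valence 4) → 0 H
  atom 12: C, bond orders sum to 4 (valence 4) → 0 H
  atom 13: C, bond orders sum to 4 (valence 4) → 0 H
  atom 14: C, bond orders sum to 3 (valence 4) → 1 H
  atom 15: O, bond orders sum to 2 (valence 2) → 0 H
  atom 16: C, bond orders sum to 3 (valence 4) → 1 H
  atom 17: C, bond orders sum to 3 (valence 4) → 1 H
  atom 18: C, bond orders sum to 3 (valence 4) → 1 H
  atom 19: C, bond orders sum to 4 (valence 4) → 0 H
  atom 20: O, bond orders sum to 2 (valence 2) → 0 H
  atom 21: C, bond orders sum to 1 (valence 4) → 3 H
Total hydrogens: 12.

12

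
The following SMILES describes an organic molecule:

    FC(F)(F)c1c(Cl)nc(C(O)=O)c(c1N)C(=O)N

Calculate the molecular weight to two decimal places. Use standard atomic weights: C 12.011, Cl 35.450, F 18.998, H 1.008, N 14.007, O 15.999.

First, the molecular formula is C8H5ClF3N3O3 (counting implicit H from valence).
  C: 8 × 12.011 = 96.088
  Cl: 1 × 35.450 = 35.450
  F: 3 × 18.998 = 56.994
  H: 5 × 1.008 = 5.040
  N: 3 × 14.007 = 42.021
  O: 3 × 15.999 = 47.997
Sum: 8×12.011 + 1×35.450 + 3×18.998 + 5×1.008 + 3×14.007 + 3×15.999 = 283.590 → 283.59 g/mol.

283.59 g/mol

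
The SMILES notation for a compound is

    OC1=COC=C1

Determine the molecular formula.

Walk through each heavy atom and fill implicit hydrogens from standard valence (C 4, N 3, O 2, S 2, halogen 1):
  atom 1: O, bond orders sum to 1 (valence 2) → 1 H
  atom 2: C, bond orders sum to 4 (valence 4) → 0 H
  atom 3: C, bond orders sum to 3 (valence 4) → 1 H
  atom 4: O, bond orders sum to 2 (valence 2) → 0 H
  atom 5: C, bond orders sum to 3 (valence 4) → 1 H
  atom 6: C, bond orders sum to 3 (valence 4) → 1 H
Totals → C:4, H:4, O:2.

C4H4O2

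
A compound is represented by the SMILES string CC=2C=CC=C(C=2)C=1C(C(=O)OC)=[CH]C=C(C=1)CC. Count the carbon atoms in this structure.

Count every carbon token in the SMILES (each C, including those in ring-closure positions and inside branches).
Carbon count: 17.

17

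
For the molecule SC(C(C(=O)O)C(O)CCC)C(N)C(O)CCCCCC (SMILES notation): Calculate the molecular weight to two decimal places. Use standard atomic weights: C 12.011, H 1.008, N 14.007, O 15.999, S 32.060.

321.48 g/mol

First, the molecular formula is C15H31NO4S (counting implicit H from valence).
  C: 15 × 12.011 = 180.165
  H: 31 × 1.008 = 31.248
  N: 1 × 14.007 = 14.007
  O: 4 × 15.999 = 63.996
  S: 1 × 32.060 = 32.060
Sum: 15×12.011 + 31×1.008 + 1×14.007 + 4×15.999 + 1×32.060 = 321.476 → 321.48 g/mol.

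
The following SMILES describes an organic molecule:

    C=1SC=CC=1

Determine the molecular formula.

C4H4S

Walk through each heavy atom and fill implicit hydrogens from standard valence (C 4, N 3, O 2, S 2, halogen 1):
  atom 1: C, bond orders sum to 3 (valence 4) → 1 H
  atom 2: S, bond orders sum to 2 (valence 2) → 0 H
  atom 3: C, bond orders sum to 3 (valence 4) → 1 H
  atom 4: C, bond orders sum to 3 (valence 4) → 1 H
  atom 5: C, bond orders sum to 3 (valence 4) → 1 H
Totals → C:4, H:4, S:1.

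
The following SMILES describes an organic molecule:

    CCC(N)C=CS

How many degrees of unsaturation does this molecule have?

Molecular formula: C5H11NS.
DoU = (2C + 2 + N − H − X) / 2, where X is the halogen count and O/S are ignored.
    = (2·5 + 2 + 1 − 11 − 0) / 2 = 2 / 2 = 1.

1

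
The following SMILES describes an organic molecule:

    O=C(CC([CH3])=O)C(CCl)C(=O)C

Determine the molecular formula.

Walk through each heavy atom and fill implicit hydrogens from standard valence (C 4, N 3, O 2, S 2, halogen 1):
  atom 1: O, bond orders sum to 2 (valence 2) → 0 H
  atom 2: C, bond orders sum to 4 (valence 4) → 0 H
  atom 3: C, bond orders sum to 2 (valence 4) → 2 H
  atom 4: C, bond orders sum to 4 (valence 4) → 0 H
  atom 5: C with explicit H count 3
  atom 6: O, bond orders sum to 2 (valence 2) → 0 H
  atom 7: C, bond orders sum to 3 (valence 4) → 1 H
  atom 8: C, bond orders sum to 2 (valence 4) → 2 H
  atom 9: Cl (halogen, monovalent) → 0 H
  atom 10: C, bond orders sum to 4 (valence 4) → 0 H
  atom 11: O, bond orders sum to 2 (valence 2) → 0 H
  atom 12: C, bond orders sum to 1 (valence 4) → 3 H
Totals → C:8, H:11, Cl:1, O:3.
In Hill order: C8H11ClO3.

C8H11ClO3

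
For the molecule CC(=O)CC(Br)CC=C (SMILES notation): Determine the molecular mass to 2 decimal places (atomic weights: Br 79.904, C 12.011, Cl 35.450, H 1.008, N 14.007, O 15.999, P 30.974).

191.07 g/mol

First, the molecular formula is C7H11BrO (counting implicit H from valence).
  Br: 1 × 79.904 = 79.904
  C: 7 × 12.011 = 84.077
  H: 11 × 1.008 = 11.088
  O: 1 × 15.999 = 15.999
Sum: 1×79.904 + 7×12.011 + 11×1.008 + 1×15.999 = 191.068 → 191.07 g/mol.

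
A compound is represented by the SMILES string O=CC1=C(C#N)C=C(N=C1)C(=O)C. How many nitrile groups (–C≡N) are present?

1

The nitrile motif appears at heavy-atom position 5 in the SMILES.
Other groups present: 1 aldehyde, 1 ketone.
Nitrile count: 1.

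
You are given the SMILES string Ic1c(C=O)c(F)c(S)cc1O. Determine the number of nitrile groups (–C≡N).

Scan the SMILES for the nitrile motif — none present.
Groups that are present: 1 aldehyde, 1 hydroxyl, 1 thiol.

0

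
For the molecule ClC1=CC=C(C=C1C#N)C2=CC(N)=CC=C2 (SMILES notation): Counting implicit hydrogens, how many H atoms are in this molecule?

Walk through each heavy atom and fill implicit hydrogens from standard valence (C 4, N 3, O 2, S 2, halogen 1):
  atom 1: Cl (halogen, monovalent) → 0 H
  atom 2: C, bond orders sum to 4 (valence 4) → 0 H
  atom 3: C, bond orders sum to 3 (valence 4) → 1 H
  atom 4: C, bond orders sum to 3 (valence 4) → 1 H
  atom 5: C, bond orders sum to 4 (valence 4) → 0 H
  atom 6: C, bond orders sum to 3 (valence 4) → 1 H
  atom 7: C, bond orders sum to 4 (valence 4) → 0 H
  atom 8: C, bond orders sum to 4 (valence 4) → 0 H
  atom 9: N, bond orders sum to 3 (valence 3) → 0 H
  atom 10: C, bond orders sum to 4 (valence 4) → 0 H
  atom 11: C, bond orders sum to 3 (valence 4) → 1 H
  atom 12: C, bond orders sum to 4 (valence 4) → 0 H
  atom 13: N, bond orders sum to 1 (valence 3) → 2 H
  atom 14: C, bond orders sum to 3 (valence 4) → 1 H
  atom 15: C, bond orders sum to 3 (valence 4) → 1 H
  atom 16: C, bond orders sum to 3 (valence 4) → 1 H
Total hydrogens: 9.

9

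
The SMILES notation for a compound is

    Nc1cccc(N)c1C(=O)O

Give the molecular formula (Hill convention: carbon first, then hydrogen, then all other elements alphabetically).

Walk through each heavy atom and fill implicit hydrogens from standard valence (C 4, N 3, O 2, S 2, halogen 1); for lowercase aromatic atoms, an aromatic c carries 1 H when it has two neighbours and 0 H with three, and aromatic n carries 0 H:
  atom 1: N, bond orders sum to 1 (valence 3) → 2 H
  atom 2: aromatic c, 3 neighbours → 0 H
  atom 3: aromatic c, 2 neighbours → 1 H
  atom 4: aromatic c, 2 neighbours → 1 H
  atom 5: aromatic c, 2 neighbours → 1 H
  atom 6: aromatic c, 3 neighbours → 0 H
  atom 7: N, bond orders sum to 1 (valence 3) → 2 H
  atom 8: aromatic c, 3 neighbours → 0 H
  atom 9: C, bond orders sum to 4 (valence 4) → 0 H
  atom 10: O, bond orders sum to 2 (valence 2) → 0 H
  atom 11: O, bond orders sum to 1 (valence 2) → 1 H
Totals → C:7, H:8, N:2, O:2.

C7H8N2O2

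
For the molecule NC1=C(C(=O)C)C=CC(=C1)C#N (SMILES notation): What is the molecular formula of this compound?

C9H8N2O

Walk through each heavy atom and fill implicit hydrogens from standard valence (C 4, N 3, O 2, S 2, halogen 1):
  atom 1: N, bond orders sum to 1 (valence 3) → 2 H
  atom 2: C, bond orders sum to 4 (valence 4) → 0 H
  atom 3: C, bond orders sum to 4 (valence 4) → 0 H
  atom 4: C, bond orders sum to 4 (valence 4) → 0 H
  atom 5: O, bond orders sum to 2 (valence 2) → 0 H
  atom 6: C, bond orders sum to 1 (valence 4) → 3 H
  atom 7: C, bond orders sum to 3 (valence 4) → 1 H
  atom 8: C, bond orders sum to 3 (valence 4) → 1 H
  atom 9: C, bond orders sum to 4 (valence 4) → 0 H
  atom 10: C, bond orders sum to 3 (valence 4) → 1 H
  atom 11: C, bond orders sum to 4 (valence 4) → 0 H
  atom 12: N, bond orders sum to 3 (valence 3) → 0 H
Totals → C:9, H:8, N:2, O:1.
In Hill order: C9H8N2O.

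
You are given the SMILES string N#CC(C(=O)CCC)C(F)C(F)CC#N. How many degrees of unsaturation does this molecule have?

5

Degree of unsaturation = (number of rings) + (number of π bonds).
Ring closures in the SMILES: 0.
π bonds: 1 double bond (each 1 DoU), 2 triple bonds (each 2 DoU) → 5 DoU from unsaturation.
Total DoU = 0 + 5 = 5.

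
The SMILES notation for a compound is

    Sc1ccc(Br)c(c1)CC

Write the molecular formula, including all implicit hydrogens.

C8H9BrS

Walk through each heavy atom and fill implicit hydrogens from standard valence (C 4, N 3, O 2, S 2, halogen 1); for lowercase aromatic atoms, an aromatic c carries 1 H when it has two neighbours and 0 H with three, and aromatic n carries 0 H:
  atom 1: S, bond orders sum to 1 (valence 2) → 1 H
  atom 2: aromatic c, 3 neighbours → 0 H
  atom 3: aromatic c, 2 neighbours → 1 H
  atom 4: aromatic c, 2 neighbours → 1 H
  atom 5: aromatic c, 3 neighbours → 0 H
  atom 6: Br (halogen, monovalent) → 0 H
  atom 7: aromatic c, 3 neighbours → 0 H
  atom 8: aromatic c, 2 neighbours → 1 H
  atom 9: C, bond orders sum to 2 (valence 4) → 2 H
  atom 10: C, bond orders sum to 1 (valence 4) → 3 H
Totals → C:8, H:9, Br:1, S:1.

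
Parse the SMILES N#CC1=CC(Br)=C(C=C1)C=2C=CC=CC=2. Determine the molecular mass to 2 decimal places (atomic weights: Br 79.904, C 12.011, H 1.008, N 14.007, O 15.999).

First, the molecular formula is C13H8BrN (counting implicit H from valence).
  Br: 1 × 79.904 = 79.904
  C: 13 × 12.011 = 156.143
  H: 8 × 1.008 = 8.064
  N: 1 × 14.007 = 14.007
Sum: 1×79.904 + 13×12.011 + 8×1.008 + 1×14.007 = 258.118 → 258.12 g/mol.

258.12 g/mol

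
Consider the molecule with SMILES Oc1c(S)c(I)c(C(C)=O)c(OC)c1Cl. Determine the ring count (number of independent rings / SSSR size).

In SMILES, each pair of matching ring-closure digits denotes one ring-closing bond; the number of such bonds equals the number of independent rings.
Ring-closure bonds here: 1.

1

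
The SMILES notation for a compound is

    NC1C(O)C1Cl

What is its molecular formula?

C3H6ClNO

Walk through each heavy atom and fill implicit hydrogens from standard valence (C 4, N 3, O 2, S 2, halogen 1):
  atom 1: N, bond orders sum to 1 (valence 3) → 2 H
  atom 2: C, bond orders sum to 3 (valence 4) → 1 H
  atom 3: C, bond orders sum to 3 (valence 4) → 1 H
  atom 4: O, bond orders sum to 1 (valence 2) → 1 H
  atom 5: C, bond orders sum to 3 (valence 4) → 1 H
  atom 6: Cl (halogen, monovalent) → 0 H
Totals → C:3, H:6, Cl:1, N:1, O:1.
In Hill order: C3H6ClNO.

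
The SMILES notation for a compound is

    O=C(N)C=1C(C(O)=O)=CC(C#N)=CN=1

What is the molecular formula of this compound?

C8H5N3O3

Walk through each heavy atom and fill implicit hydrogens from standard valence (C 4, N 3, O 2, S 2, halogen 1):
  atom 1: O, bond orders sum to 2 (valence 2) → 0 H
  atom 2: C, bond orders sum to 4 (valence 4) → 0 H
  atom 3: N, bond orders sum to 1 (valence 3) → 2 H
  atom 4: C, bond orders sum to 4 (valence 4) → 0 H
  atom 5: C, bond orders sum to 4 (valence 4) → 0 H
  atom 6: C, bond orders sum to 4 (valence 4) → 0 H
  atom 7: O, bond orders sum to 1 (valence 2) → 1 H
  atom 8: O, bond orders sum to 2 (valence 2) → 0 H
  atom 9: C, bond orders sum to 3 (valence 4) → 1 H
  atom 10: C, bond orders sum to 4 (valence 4) → 0 H
  atom 11: C, bond orders sum to 4 (valence 4) → 0 H
  atom 12: N, bond orders sum to 3 (valence 3) → 0 H
  atom 13: C, bond orders sum to 3 (valence 4) → 1 H
  atom 14: N, bond orders sum to 3 (valence 3) → 0 H
Totals → C:8, H:5, N:3, O:3.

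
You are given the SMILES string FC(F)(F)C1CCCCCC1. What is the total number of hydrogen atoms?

Walk through each heavy atom and fill implicit hydrogens from standard valence (C 4, N 3, O 2, S 2, halogen 1):
  atom 1: F (halogen, monovalent) → 0 H
  atom 2: C, bond orders sum to 4 (valence 4) → 0 H
  atom 3: F (halogen, monovalent) → 0 H
  atom 4: F (halogen, monovalent) → 0 H
  atom 5: C, bond orders sum to 3 (valence 4) → 1 H
  atom 6: C, bond orders sum to 2 (valence 4) → 2 H
  atom 7: C, bond orders sum to 2 (valence 4) → 2 H
  atom 8: C, bond orders sum to 2 (valence 4) → 2 H
  atom 9: C, bond orders sum to 2 (valence 4) → 2 H
  atom 10: C, bond orders sum to 2 (valence 4) → 2 H
  atom 11: C, bond orders sum to 2 (valence 4) → 2 H
Total hydrogens: 13.

13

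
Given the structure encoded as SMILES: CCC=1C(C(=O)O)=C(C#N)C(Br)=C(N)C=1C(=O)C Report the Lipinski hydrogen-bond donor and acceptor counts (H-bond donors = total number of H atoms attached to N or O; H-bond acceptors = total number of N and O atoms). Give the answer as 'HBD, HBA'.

3, 5

Donors: find every N or O and count the H atoms it carries.
  atom 6 (O): bond orders sum to 2 → 0 H
  atom 7 (O): bond orders sum to 1 → 1 H
  atom 10 (N): bond orders sum to 3 → 0 H
  atom 14 (N): bond orders sum to 1 → 2 H
  atom 17 (O): bond orders sum to 2 → 0 H
Lipinski HBD = 3.
Acceptors: N atoms = 2, O atoms = 3 → HBA = 5.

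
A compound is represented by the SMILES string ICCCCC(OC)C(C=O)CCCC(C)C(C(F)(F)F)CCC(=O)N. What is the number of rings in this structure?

0

In SMILES, each pair of matching ring-closure digits denotes one ring-closing bond; the number of such bonds equals the number of independent rings.
Ring-closure bonds here: 0.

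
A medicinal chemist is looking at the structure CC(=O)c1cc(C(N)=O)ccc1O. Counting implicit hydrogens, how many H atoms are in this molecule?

9

Walk through each heavy atom and fill implicit hydrogens from standard valence (C 4, N 3, O 2, S 2, halogen 1); for lowercase aromatic atoms, an aromatic c carries 1 H when it has two neighbours and 0 H with three, and aromatic n carries 0 H:
  atom 1: C, bond orders sum to 1 (valence 4) → 3 H
  atom 2: C, bond orders sum to 4 (valence 4) → 0 H
  atom 3: O, bond orders sum to 2 (valence 2) → 0 H
  atom 4: aromatic c, 3 neighbours → 0 H
  atom 5: aromatic c, 2 neighbours → 1 H
  atom 6: aromatic c, 3 neighbours → 0 H
  atom 7: C, bond orders sum to 4 (valence 4) → 0 H
  atom 8: N, bond orders sum to 1 (valence 3) → 2 H
  atom 9: O, bond orders sum to 2 (valence 2) → 0 H
  atom 10: aromatic c, 2 neighbours → 1 H
  atom 11: aromatic c, 2 neighbours → 1 H
  atom 12: aromatic c, 3 neighbours → 0 H
  atom 13: O, bond orders sum to 1 (valence 2) → 1 H
Total hydrogens: 9.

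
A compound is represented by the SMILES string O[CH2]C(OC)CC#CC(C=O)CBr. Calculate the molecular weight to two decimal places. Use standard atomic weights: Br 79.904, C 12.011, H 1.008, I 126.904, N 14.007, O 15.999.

First, the molecular formula is C9H13BrO3 (counting implicit H from valence).
  Br: 1 × 79.904 = 79.904
  C: 9 × 12.011 = 108.099
  H: 13 × 1.008 = 13.104
  O: 3 × 15.999 = 47.997
Sum: 1×79.904 + 9×12.011 + 13×1.008 + 3×15.999 = 249.104 → 249.10 g/mol.

249.10 g/mol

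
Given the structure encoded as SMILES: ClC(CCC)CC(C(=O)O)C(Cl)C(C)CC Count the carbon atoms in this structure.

Count every carbon token in the SMILES (each C, including those in ring-closure positions and inside branches).
Carbon count: 12.

12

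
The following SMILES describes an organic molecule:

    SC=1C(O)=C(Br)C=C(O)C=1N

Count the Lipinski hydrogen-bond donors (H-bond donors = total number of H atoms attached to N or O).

4

Donors: find every N or O and count the H atoms it carries.
  atom 4 (O): bond orders sum to 1 → 1 H
  atom 9 (O): bond orders sum to 1 → 1 H
  atom 11 (N): bond orders sum to 1 → 2 H
Lipinski HBD = 4.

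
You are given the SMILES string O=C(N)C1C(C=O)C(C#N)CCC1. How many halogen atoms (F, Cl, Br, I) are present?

Scan the SMILES for the halogen motif — none present.
Groups that are present: 1 aldehyde, 1 amide, 1 nitrile.

0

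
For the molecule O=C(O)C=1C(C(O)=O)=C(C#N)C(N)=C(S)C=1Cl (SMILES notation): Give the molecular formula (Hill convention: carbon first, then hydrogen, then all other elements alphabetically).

C9H5ClN2O4S

Walk through each heavy atom and fill implicit hydrogens from standard valence (C 4, N 3, O 2, S 2, halogen 1):
  atom 1: O, bond orders sum to 2 (valence 2) → 0 H
  atom 2: C, bond orders sum to 4 (valence 4) → 0 H
  atom 3: O, bond orders sum to 1 (valence 2) → 1 H
  atom 4: C, bond orders sum to 4 (valence 4) → 0 H
  atom 5: C, bond orders sum to 4 (valence 4) → 0 H
  atom 6: C, bond orders sum to 4 (valence 4) → 0 H
  atom 7: O, bond orders sum to 1 (valence 2) → 1 H
  atom 8: O, bond orders sum to 2 (valence 2) → 0 H
  atom 9: C, bond orders sum to 4 (valence 4) → 0 H
  atom 10: C, bond orders sum to 4 (valence 4) → 0 H
  atom 11: N, bond orders sum to 3 (valence 3) → 0 H
  atom 12: C, bond orders sum to 4 (valence 4) → 0 H
  atom 13: N, bond orders sum to 1 (valence 3) → 2 H
  atom 14: C, bond orders sum to 4 (valence 4) → 0 H
  atom 15: S, bond orders sum to 1 (valence 2) → 1 H
  atom 16: C, bond orders sum to 4 (valence 4) → 0 H
  atom 17: Cl (halogen, monovalent) → 0 H
Totals → C:9, H:5, Cl:1, N:2, O:4, S:1.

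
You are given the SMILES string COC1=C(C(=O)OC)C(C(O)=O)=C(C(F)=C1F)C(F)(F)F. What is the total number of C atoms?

11

Count every carbon token in the SMILES (each C, including those in ring-closure positions and inside branches).
Carbon count: 11.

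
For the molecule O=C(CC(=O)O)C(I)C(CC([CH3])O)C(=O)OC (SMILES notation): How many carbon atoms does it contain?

10

Count every carbon token in the SMILES (each C, including those in ring-closure positions and inside branches).
Carbon count: 10.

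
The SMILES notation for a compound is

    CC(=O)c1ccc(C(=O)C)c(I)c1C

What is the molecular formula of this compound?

Walk through each heavy atom and fill implicit hydrogens from standard valence (C 4, N 3, O 2, S 2, halogen 1); for lowercase aromatic atoms, an aromatic c carries 1 H when it has two neighbours and 0 H with three, and aromatic n carries 0 H:
  atom 1: C, bond orders sum to 1 (valence 4) → 3 H
  atom 2: C, bond orders sum to 4 (valence 4) → 0 H
  atom 3: O, bond orders sum to 2 (valence 2) → 0 H
  atom 4: aromatic c, 3 neighbours → 0 H
  atom 5: aromatic c, 2 neighbours → 1 H
  atom 6: aromatic c, 2 neighbours → 1 H
  atom 7: aromatic c, 3 neighbours → 0 H
  atom 8: C, bond orders sum to 4 (valence 4) → 0 H
  atom 9: O, bond orders sum to 2 (valence 2) → 0 H
  atom 10: C, bond orders sum to 1 (valence 4) → 3 H
  atom 11: aromatic c, 3 neighbours → 0 H
  atom 12: I (halogen, monovalent) → 0 H
  atom 13: aromatic c, 3 neighbours → 0 H
  atom 14: C, bond orders sum to 1 (valence 4) → 3 H
Totals → C:11, H:11, I:1, O:2.

C11H11IO2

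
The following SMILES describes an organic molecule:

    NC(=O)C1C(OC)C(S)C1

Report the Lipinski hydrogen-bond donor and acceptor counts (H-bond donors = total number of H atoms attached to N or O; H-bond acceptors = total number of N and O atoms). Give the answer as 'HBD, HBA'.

2, 3

Donors: find every N or O and count the H atoms it carries.
  atom 1 (N): bond orders sum to 1 → 2 H
  atom 3 (O): bond orders sum to 2 → 0 H
  atom 6 (O): bond orders sum to 2 → 0 H
Lipinski HBD = 2.
Acceptors: N atoms = 1, O atoms = 2 → HBA = 3.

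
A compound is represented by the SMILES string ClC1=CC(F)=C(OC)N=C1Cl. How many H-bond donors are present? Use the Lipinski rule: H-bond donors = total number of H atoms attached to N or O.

0

Donors: find every N or O and count the H atoms it carries.
  atom 7 (O): bond orders sum to 2 → 0 H
  atom 9 (N): bond orders sum to 3 → 0 H
Lipinski HBD = 0.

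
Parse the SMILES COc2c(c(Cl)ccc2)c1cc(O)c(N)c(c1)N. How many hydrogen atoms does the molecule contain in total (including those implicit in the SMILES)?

Walk through each heavy atom and fill implicit hydrogens from standard valence (C 4, N 3, O 2, S 2, halogen 1); for lowercase aromatic atoms, an aromatic c carries 1 H when it has two neighbours and 0 H with three, and aromatic n carries 0 H:
  atom 1: C, bond orders sum to 1 (valence 4) → 3 H
  atom 2: O, bond orders sum to 2 (valence 2) → 0 H
  atom 3: aromatic c, 3 neighbours → 0 H
  atom 4: aromatic c, 3 neighbours → 0 H
  atom 5: aromatic c, 3 neighbours → 0 H
  atom 6: Cl (halogen, monovalent) → 0 H
  atom 7: aromatic c, 2 neighbours → 1 H
  atom 8: aromatic c, 2 neighbours → 1 H
  atom 9: aromatic c, 2 neighbours → 1 H
  atom 10: aromatic c, 3 neighbours → 0 H
  atom 11: aromatic c, 2 neighbours → 1 H
  atom 12: aromatic c, 3 neighbours → 0 H
  atom 13: O, bond orders sum to 1 (valence 2) → 1 H
  atom 14: aromatic c, 3 neighbours → 0 H
  atom 15: N, bond orders sum to 1 (valence 3) → 2 H
  atom 16: aromatic c, 3 neighbours → 0 H
  atom 17: aromatic c, 2 neighbours → 1 H
  atom 18: N, bond orders sum to 1 (valence 3) → 2 H
Total hydrogens: 13.

13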